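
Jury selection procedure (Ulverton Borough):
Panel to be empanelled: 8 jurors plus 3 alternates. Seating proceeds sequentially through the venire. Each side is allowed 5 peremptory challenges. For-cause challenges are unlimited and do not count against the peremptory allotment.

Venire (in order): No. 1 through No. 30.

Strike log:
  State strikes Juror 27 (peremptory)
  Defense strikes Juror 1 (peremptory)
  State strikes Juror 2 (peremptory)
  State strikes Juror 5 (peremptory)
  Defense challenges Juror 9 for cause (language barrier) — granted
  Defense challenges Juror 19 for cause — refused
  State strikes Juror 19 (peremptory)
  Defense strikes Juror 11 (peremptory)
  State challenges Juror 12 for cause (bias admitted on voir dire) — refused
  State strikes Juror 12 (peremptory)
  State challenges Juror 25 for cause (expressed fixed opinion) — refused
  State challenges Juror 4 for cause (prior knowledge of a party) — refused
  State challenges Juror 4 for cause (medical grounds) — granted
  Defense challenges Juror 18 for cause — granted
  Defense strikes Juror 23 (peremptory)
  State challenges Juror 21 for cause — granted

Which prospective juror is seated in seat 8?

Removed: #1, #2, #4, #5, #9, #11, #12, #18, #19, #21, #23, #27. (#25 stays — for-cause denied.)
Seating in order: seats 1–8 → #3, #6, #7, #8, #10, #13, #14, #15; alternates → #16, #17, #20.
So seat 8 is #15.

15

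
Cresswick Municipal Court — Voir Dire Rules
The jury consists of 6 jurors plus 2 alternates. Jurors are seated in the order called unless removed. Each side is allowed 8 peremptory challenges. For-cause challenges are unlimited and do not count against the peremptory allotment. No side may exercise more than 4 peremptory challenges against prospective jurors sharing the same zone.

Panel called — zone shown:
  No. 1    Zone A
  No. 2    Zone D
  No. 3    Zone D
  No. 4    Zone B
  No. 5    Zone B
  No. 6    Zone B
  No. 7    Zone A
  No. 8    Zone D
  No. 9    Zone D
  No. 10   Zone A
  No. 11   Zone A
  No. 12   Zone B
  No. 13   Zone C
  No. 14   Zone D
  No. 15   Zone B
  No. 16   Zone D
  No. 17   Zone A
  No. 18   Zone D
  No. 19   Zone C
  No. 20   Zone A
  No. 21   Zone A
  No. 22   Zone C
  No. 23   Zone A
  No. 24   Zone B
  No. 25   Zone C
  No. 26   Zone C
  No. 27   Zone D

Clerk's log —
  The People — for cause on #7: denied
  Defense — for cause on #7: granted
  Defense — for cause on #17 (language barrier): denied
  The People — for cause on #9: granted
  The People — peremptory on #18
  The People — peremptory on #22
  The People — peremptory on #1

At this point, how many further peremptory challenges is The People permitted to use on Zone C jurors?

3

The People peremptories so far: #18, #22, #1 — 3 of 8 used, 5 left overall.
Against Zone C: #22 — 1 used; per-zone cap 4 leaves 3.
Binding limit: min(5, 3) = 3.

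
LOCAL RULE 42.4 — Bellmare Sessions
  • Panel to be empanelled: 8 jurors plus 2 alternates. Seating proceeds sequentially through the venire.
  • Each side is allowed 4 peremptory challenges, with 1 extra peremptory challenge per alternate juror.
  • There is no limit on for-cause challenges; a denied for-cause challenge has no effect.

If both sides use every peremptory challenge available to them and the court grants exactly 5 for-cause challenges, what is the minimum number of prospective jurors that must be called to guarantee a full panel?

Seats to fill: 8 + 2 alternates = 10.
Peremptories: 4 + 1×2 = 6 per side × 2 sides = 12.
For-cause removals: 5.
Minimum venire: 10 + 12 + 5 = 27.

27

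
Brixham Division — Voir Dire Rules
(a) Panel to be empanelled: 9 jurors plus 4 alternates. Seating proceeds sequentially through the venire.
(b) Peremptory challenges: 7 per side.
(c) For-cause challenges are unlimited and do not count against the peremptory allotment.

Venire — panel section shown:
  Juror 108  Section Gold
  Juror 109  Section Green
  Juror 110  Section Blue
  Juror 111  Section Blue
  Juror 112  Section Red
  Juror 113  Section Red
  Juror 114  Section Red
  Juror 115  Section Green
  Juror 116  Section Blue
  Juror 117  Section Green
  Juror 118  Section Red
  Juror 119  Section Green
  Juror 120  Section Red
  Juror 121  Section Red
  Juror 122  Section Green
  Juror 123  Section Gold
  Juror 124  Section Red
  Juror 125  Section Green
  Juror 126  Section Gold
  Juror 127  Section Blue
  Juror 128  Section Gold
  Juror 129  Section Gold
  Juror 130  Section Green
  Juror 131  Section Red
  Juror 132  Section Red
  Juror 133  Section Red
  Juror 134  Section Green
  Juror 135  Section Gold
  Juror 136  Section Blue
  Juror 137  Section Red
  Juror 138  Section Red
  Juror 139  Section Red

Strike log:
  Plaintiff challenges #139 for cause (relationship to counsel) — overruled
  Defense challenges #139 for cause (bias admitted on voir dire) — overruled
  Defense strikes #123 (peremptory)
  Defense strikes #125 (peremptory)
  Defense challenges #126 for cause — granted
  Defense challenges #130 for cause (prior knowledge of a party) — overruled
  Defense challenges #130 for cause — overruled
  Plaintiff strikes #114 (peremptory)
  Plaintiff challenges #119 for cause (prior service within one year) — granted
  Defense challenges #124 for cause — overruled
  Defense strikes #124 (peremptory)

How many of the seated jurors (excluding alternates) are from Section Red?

2

Removed: #114, #119, #123, #124, #125, #126.
Seated jurors 1–9: #108, #109, #110, #111, #112, #113, #115, #116, #117 (alternates #118, #120, #121, #122 not counted).
Of those, in Section Red: #112, #113 → 2.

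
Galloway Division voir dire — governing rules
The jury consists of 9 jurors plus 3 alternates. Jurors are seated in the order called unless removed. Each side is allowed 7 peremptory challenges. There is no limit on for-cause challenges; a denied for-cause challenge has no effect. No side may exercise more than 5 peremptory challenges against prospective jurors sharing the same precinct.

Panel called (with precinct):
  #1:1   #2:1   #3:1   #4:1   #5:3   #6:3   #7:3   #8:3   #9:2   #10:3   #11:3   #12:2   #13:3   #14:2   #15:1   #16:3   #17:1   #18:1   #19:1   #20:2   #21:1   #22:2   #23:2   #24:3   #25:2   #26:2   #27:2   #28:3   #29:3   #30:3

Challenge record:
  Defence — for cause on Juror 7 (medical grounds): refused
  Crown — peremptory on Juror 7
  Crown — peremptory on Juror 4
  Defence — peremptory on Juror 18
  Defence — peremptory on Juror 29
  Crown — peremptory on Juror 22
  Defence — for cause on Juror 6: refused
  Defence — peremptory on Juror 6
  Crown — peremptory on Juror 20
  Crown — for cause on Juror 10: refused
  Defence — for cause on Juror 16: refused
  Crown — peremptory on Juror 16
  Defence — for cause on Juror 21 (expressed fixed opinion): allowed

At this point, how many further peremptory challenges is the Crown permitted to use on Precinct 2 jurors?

Crown peremptories so far: #7, #4, #22, #20, #16 — 5 of 7 used, 2 left overall.
Against Precinct 2: #22, #20 — 2 used; per-precinct cap 5 leaves 3.
Binding limit: min(2, 3) = 2.

2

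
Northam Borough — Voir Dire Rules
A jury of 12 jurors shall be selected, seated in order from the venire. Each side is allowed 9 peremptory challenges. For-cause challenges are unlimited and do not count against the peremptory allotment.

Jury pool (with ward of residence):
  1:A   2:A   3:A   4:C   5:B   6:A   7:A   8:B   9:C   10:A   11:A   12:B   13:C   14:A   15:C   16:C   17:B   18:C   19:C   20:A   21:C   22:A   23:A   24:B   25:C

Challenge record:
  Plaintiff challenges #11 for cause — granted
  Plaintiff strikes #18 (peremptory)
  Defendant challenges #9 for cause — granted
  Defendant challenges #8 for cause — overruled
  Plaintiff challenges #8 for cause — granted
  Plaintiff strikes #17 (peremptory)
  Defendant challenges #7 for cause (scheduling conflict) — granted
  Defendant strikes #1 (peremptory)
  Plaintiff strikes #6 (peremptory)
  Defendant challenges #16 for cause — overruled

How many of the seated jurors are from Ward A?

Removed: #1, #6, #7, #8, #9, #11, #17, #18.
Seated jurors 1–12: #2, #3, #4, #5, #10, #12, #13, #14, #15, #16, #19, #20.
Of those, in Ward A: #2, #3, #10, #14, #20 → 5.

5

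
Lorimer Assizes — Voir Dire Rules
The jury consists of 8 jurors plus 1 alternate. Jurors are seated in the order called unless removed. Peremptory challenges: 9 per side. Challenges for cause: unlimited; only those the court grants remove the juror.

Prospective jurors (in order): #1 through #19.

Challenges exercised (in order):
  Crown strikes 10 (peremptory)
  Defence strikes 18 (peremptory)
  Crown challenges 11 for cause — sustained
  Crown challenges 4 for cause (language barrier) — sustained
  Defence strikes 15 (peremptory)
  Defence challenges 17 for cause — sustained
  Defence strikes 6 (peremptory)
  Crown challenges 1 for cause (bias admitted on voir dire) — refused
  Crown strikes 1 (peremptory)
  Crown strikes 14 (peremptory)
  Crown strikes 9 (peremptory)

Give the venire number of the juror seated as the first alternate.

19

Removed: #1, #4, #6, #9, #10, #11, #14, #15, #17, #18.
Seating in order: seats 1–8 → #2, #3, #5, #7, #8, #12, #13, #16; alternates → #19.
So alternate 1 is #19.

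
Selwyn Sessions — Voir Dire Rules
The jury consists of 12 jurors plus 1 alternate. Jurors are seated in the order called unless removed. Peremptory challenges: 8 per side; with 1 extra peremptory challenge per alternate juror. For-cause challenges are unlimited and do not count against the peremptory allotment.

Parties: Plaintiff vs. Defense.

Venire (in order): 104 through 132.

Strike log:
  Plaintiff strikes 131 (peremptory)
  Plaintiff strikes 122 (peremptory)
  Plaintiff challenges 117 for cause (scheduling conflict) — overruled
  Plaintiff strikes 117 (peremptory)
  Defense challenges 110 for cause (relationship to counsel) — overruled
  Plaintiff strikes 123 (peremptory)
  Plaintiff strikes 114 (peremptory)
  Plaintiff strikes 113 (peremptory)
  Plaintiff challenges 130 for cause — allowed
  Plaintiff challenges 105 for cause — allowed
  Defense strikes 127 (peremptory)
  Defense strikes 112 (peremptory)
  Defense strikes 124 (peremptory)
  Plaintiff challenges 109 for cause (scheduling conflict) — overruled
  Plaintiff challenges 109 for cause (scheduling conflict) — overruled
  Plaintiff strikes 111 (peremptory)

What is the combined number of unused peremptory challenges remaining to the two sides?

Plaintiff allotment: 8 base + 1 × 1 alternate = 9. Defense allotment: 8 base + 1 × 1 alternate = 9.
Plaintiff peremptories used: #131, #122, #117, #123, #114, #113, #111 — 7 (for-cause on #117, #130, #105, #109, #109 don't count).
Defense peremptories used: #127, #112, #124 — 3 (the for-cause on #110 doesn't count).
Remaining: (9 − 7) + (9 − 3) = 8.

8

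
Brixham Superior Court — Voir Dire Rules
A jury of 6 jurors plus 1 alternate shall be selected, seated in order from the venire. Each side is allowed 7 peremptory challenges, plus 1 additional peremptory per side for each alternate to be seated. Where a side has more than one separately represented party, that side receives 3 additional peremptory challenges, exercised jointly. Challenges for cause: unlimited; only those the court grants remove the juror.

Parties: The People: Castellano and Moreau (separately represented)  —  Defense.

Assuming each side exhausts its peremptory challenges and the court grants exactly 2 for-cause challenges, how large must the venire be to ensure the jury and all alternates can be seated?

28

Seats to fill: 6 + 1 alternates = 7.
Peremptories — The People: 7 + 1×1 + 3 = 11; Defense: 7 + 1×1 = 8; total 19.
For-cause removals: 2.
Minimum venire: 7 + 19 + 2 = 28.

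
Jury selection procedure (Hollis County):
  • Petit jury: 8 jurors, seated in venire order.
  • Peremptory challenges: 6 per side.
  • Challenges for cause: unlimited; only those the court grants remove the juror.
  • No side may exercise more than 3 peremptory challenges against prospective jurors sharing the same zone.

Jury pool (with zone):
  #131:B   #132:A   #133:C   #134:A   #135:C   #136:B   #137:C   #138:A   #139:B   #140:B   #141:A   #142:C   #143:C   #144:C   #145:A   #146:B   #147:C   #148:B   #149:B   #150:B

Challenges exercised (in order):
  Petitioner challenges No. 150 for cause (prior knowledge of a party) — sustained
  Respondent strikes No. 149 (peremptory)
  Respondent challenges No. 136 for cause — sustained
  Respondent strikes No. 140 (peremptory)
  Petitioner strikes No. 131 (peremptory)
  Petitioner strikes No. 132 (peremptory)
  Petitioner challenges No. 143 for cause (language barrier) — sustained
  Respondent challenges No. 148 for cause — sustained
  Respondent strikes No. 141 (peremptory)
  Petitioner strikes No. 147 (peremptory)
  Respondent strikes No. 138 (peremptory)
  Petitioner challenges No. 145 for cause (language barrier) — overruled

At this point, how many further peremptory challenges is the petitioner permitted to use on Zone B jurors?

Petitioner peremptories so far: #131, #132, #147 — 3 of 6 used, 3 left overall.
Against Zone B: #131 — 1 used; per-zone cap 3 leaves 2.
Binding limit: min(3, 2) = 2.

2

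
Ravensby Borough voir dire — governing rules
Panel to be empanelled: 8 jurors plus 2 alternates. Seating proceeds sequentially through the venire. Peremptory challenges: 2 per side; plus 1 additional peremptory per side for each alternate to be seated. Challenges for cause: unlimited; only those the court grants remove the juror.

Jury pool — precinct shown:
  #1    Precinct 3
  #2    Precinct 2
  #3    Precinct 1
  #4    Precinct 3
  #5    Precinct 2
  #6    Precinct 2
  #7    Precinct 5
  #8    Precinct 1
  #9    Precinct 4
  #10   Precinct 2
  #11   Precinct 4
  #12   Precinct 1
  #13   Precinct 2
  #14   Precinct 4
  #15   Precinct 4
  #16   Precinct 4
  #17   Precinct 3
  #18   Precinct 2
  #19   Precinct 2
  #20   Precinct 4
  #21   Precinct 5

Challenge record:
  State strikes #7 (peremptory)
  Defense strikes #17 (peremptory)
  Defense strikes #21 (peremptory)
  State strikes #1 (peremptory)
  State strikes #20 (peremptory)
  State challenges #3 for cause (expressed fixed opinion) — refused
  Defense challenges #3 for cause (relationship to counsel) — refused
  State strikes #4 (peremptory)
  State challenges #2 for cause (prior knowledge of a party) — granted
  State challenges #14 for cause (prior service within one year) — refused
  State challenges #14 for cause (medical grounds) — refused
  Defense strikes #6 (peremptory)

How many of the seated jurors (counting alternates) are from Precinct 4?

Removed: #1, #2, #4, #6, #7, #17, #20, #21.
Seated (10 incl. alternates): #3, #5, #8, #9, #10, #11, #12, #13, #14, #15.
Of those, in Precinct 4: #9, #11, #14, #15 → 4.

4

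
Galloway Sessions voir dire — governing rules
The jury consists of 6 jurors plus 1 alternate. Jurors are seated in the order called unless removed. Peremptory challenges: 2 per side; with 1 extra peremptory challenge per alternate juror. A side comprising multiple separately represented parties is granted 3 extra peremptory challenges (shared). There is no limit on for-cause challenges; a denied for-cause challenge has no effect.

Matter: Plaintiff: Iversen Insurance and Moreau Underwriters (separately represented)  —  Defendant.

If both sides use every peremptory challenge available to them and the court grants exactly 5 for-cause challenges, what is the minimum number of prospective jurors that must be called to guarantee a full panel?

Seats to fill: 6 + 1 alternates = 7.
Peremptories — Plaintiff: 2 + 1×1 + 3 = 6; Defendant: 2 + 1×1 = 3; total 9.
For-cause removals: 5.
Minimum venire: 7 + 9 + 5 = 21.

21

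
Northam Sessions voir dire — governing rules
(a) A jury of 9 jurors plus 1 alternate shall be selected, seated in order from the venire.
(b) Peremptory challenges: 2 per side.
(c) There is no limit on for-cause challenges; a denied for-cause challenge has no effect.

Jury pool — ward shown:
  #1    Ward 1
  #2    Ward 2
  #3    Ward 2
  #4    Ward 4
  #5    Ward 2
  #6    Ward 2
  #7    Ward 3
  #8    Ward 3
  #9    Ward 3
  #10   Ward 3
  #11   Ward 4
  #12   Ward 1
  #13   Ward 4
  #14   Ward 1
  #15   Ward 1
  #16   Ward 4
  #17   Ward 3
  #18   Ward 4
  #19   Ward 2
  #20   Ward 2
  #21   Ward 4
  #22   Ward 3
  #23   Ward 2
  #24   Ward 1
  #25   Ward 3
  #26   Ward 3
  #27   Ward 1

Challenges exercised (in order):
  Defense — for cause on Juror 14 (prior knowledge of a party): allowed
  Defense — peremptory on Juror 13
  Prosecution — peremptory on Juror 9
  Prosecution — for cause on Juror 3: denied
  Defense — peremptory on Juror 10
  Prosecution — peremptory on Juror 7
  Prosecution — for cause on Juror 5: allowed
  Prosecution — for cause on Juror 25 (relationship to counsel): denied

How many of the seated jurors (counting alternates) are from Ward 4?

3

Removed: #5, #7, #9, #10, #13, #14.
Seated (10 incl. alternates): #1, #2, #3, #4, #6, #8, #11, #12, #15, #16.
Of those, in Ward 4: #4, #11, #16 → 3.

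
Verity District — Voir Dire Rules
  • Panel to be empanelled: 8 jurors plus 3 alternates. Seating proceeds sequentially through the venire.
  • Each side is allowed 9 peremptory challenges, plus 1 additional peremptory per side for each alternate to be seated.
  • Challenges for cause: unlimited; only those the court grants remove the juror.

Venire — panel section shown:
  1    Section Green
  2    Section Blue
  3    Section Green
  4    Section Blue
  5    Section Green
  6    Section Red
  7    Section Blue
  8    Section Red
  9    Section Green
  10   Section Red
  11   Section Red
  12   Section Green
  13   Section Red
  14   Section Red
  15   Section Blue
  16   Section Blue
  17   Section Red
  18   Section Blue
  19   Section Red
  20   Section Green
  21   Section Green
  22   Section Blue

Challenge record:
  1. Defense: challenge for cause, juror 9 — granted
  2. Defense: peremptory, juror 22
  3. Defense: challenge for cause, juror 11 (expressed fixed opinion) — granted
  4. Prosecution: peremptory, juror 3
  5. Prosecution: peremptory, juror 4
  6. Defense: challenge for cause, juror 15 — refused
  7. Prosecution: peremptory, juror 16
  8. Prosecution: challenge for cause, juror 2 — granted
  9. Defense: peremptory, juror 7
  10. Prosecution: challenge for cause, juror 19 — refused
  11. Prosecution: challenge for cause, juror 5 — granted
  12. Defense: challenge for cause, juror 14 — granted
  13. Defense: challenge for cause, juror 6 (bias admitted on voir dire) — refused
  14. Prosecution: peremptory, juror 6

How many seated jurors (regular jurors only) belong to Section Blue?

2

Removed: #2, #3, #4, #5, #6, #7, #9, #11, #14, #16, #22.
Seated jurors 1–8: #1, #8, #10, #12, #13, #15, #17, #18 (alternates #19, #20, #21 not counted).
Of those, in Section Blue: #15, #18 → 2.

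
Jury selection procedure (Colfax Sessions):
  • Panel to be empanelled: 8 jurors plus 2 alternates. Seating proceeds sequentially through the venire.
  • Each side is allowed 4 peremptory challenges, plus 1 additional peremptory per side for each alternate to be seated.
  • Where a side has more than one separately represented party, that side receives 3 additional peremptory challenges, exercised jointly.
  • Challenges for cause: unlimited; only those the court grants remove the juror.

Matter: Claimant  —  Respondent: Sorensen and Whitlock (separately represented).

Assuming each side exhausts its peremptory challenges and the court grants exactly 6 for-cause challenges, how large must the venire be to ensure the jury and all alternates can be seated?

31

Seats to fill: 8 + 2 alternates = 10.
Peremptories — Claimant: 4 + 1×2 = 6; Respondent: 4 + 1×2 + 3 = 9; total 15.
For-cause removals: 6.
Minimum venire: 10 + 15 + 6 = 31.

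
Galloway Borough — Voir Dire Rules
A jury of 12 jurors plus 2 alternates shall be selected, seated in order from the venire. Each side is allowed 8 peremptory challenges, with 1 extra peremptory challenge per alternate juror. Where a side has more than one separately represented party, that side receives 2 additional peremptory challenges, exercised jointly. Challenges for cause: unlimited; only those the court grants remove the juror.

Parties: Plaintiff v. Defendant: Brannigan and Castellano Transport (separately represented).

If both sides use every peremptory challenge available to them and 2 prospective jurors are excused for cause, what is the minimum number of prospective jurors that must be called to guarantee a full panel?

38

Seats to fill: 12 + 2 alternates = 14.
Peremptories — Plaintiff: 8 + 1×2 = 10; Defendant: 8 + 1×2 + 2 = 12; total 22.
For-cause removals: 2.
Minimum venire: 14 + 22 + 2 = 38.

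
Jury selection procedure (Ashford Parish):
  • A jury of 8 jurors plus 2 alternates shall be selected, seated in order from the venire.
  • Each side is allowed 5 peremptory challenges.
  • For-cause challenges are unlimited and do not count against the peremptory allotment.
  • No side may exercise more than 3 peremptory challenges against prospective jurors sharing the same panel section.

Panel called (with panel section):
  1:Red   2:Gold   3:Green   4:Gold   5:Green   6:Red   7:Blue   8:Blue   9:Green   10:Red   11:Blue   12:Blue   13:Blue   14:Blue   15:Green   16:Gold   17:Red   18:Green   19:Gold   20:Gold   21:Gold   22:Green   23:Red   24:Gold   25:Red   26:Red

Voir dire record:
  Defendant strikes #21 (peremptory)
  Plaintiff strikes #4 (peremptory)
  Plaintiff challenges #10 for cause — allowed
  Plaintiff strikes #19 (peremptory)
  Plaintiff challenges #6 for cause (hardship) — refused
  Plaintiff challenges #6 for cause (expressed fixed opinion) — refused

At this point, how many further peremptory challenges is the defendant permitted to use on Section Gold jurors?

2

Defendant peremptories so far: #21 — 1 of 5 used, 4 left overall.
Against Section Gold: #21 — 1 used; per-section cap 3 leaves 2.
Binding limit: min(4, 2) = 2.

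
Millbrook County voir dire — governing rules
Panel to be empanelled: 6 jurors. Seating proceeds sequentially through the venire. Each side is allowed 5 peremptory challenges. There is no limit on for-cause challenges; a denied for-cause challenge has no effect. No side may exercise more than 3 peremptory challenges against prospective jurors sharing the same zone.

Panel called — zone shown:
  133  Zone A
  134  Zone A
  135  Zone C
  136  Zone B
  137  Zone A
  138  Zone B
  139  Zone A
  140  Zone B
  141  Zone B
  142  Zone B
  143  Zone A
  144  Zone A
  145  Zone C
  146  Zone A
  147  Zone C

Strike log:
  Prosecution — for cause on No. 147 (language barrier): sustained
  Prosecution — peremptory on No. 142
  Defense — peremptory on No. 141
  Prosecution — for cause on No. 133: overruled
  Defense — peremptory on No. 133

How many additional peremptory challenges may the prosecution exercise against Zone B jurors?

Prosecution peremptories so far: #142 — 1 of 5 used, 4 left overall.
Against Zone B: #142 — 1 used; per-zone cap 3 leaves 2.
Binding limit: min(4, 2) = 2.

2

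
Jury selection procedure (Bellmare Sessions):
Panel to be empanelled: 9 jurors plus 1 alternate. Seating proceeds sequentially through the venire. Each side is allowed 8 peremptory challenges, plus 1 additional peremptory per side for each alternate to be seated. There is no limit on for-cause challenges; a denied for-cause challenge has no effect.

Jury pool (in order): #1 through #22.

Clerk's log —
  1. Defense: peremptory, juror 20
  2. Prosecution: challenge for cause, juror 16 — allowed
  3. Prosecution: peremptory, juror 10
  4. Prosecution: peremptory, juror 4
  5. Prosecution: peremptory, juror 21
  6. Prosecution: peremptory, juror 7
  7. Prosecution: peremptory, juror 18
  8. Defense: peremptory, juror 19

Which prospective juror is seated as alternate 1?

13

Removed: #4, #7, #10, #16, #18, #19, #20, #21.
Seating in order: seats 1–9 → #1, #2, #3, #5, #6, #8, #9, #11, #12; alternates → #13.
So alternate 1 is #13.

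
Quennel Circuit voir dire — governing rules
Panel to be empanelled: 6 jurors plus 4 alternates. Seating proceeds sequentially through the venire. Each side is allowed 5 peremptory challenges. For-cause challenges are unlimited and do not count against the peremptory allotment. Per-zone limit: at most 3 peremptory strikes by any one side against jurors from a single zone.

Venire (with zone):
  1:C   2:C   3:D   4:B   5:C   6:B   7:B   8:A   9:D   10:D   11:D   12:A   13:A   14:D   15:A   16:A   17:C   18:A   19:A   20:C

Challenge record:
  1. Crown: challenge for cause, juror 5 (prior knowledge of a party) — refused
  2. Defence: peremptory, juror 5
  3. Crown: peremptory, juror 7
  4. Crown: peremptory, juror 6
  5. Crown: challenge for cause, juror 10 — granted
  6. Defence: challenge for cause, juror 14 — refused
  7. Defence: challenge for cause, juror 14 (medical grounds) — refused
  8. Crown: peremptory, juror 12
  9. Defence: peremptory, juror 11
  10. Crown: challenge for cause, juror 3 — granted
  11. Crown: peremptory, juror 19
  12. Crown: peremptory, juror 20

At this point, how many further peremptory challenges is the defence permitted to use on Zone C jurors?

Defence peremptories so far: #5, #11 — 2 of 5 used, 3 left overall.
Against Zone C: #5 — 1 used; per-zone cap 3 leaves 2.
Binding limit: min(3, 2) = 2.

2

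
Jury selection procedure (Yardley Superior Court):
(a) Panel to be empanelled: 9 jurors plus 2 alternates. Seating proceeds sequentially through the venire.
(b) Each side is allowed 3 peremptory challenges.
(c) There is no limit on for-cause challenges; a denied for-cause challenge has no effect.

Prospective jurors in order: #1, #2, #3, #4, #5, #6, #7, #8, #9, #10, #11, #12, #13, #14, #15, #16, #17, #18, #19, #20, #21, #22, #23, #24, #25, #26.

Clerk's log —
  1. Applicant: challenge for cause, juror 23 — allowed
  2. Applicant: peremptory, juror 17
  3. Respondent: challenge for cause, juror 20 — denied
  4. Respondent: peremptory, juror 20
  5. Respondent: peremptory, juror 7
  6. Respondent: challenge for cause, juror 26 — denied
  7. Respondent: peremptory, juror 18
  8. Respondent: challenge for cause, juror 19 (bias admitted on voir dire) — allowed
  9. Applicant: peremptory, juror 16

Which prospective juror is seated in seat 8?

Removed: #7, #16, #17, #18, #19, #20, #23. (#26 stays — for-cause denied.)
Seating in order: seats 1–9 → #1, #2, #3, #4, #5, #6, #8, #9, #10; alternates → #11, #12.
So seat 8 is #9.

9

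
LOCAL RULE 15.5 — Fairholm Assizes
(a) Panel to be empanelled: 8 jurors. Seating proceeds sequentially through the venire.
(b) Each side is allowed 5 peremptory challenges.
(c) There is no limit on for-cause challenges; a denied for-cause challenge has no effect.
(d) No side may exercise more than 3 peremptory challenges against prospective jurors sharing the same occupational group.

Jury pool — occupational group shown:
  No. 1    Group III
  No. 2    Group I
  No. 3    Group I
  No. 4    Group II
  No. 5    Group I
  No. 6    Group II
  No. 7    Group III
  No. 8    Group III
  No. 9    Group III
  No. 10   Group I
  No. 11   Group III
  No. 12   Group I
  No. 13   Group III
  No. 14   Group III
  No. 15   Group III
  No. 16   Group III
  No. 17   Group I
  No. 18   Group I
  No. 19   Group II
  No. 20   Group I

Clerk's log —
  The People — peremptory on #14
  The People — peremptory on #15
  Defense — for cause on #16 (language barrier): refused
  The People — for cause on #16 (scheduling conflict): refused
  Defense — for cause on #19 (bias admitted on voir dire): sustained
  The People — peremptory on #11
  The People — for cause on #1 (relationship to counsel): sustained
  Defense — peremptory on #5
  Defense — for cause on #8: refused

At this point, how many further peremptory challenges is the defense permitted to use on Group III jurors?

Defense peremptories so far: #5 — 1 of 5 used, 4 left overall.
Against Group III: none yet — per-group cap 3 leaves 3.
Binding limit: min(4, 3) = 3.

3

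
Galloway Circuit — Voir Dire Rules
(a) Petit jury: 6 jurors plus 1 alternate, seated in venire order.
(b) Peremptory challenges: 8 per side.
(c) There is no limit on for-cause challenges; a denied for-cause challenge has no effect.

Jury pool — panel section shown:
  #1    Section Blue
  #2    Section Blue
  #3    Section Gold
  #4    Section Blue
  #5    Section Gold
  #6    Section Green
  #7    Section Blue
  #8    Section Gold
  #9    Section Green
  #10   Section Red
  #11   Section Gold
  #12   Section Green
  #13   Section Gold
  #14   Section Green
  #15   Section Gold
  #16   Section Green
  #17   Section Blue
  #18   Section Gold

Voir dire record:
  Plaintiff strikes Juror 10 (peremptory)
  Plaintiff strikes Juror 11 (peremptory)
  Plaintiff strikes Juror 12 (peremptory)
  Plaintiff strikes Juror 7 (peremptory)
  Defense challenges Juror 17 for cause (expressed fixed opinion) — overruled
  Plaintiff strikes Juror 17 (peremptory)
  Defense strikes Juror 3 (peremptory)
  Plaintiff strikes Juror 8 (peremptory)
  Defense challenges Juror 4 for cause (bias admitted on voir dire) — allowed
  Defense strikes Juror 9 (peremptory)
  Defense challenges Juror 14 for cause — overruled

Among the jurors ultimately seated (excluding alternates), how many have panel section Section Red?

Removed: #3, #4, #7, #8, #9, #10, #11, #12, #17.
Seated jurors 1–6: #1, #2, #5, #6, #13, #14 (alternates #15 not counted).
None of those are in Section Red → 0.

0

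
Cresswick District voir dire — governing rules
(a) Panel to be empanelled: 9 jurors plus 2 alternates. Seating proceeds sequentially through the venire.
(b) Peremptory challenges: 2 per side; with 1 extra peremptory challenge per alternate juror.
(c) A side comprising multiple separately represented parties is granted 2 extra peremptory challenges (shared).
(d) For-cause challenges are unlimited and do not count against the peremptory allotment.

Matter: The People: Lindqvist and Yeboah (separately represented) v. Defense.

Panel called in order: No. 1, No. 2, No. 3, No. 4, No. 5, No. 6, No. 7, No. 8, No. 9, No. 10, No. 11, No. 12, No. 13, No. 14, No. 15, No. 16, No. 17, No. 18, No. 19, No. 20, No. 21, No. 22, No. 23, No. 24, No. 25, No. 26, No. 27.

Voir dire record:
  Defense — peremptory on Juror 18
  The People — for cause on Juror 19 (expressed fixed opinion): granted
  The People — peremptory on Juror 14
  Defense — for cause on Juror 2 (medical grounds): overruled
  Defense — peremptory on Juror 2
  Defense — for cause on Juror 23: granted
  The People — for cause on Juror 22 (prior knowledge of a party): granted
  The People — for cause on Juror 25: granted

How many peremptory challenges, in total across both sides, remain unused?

The People allotment: 2 base + 1 × 2 alternates + 2 multi-party = 6. Defense allotment: 2 base + 1 × 2 alternates = 4.
The People peremptories used: #14 — 1 (for-cause on #19, #22, #25 don't count).
Defense peremptories used: #18, #2 — 2 (for-cause on #2, #23 don't count).
Remaining: (6 − 1) + (4 − 2) = 7.

7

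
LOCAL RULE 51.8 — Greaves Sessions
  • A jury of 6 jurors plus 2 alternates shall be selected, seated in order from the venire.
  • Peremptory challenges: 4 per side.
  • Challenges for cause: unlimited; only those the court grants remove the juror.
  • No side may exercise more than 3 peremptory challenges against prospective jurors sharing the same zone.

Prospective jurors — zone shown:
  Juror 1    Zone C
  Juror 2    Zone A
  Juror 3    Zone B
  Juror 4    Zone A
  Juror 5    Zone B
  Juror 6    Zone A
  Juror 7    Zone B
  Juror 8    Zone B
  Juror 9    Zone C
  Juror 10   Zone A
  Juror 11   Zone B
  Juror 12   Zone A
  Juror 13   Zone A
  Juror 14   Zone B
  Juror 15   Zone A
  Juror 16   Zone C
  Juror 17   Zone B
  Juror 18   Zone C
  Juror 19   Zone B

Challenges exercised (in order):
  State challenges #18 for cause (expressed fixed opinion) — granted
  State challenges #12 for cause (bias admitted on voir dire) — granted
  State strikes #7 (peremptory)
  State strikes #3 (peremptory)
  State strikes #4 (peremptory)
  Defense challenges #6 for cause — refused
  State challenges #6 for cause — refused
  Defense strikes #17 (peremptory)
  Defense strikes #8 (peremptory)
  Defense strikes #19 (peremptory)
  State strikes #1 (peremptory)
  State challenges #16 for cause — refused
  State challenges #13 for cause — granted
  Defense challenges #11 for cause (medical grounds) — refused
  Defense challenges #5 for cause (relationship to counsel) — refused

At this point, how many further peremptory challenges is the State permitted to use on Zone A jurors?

State peremptories so far: #7, #3, #4, #1 — 4 of 4 used, 0 left overall.
Against Zone A: #4 — 1 used; per-zone cap 3 leaves 2.
Binding limit: min(0, 2) = 0.

0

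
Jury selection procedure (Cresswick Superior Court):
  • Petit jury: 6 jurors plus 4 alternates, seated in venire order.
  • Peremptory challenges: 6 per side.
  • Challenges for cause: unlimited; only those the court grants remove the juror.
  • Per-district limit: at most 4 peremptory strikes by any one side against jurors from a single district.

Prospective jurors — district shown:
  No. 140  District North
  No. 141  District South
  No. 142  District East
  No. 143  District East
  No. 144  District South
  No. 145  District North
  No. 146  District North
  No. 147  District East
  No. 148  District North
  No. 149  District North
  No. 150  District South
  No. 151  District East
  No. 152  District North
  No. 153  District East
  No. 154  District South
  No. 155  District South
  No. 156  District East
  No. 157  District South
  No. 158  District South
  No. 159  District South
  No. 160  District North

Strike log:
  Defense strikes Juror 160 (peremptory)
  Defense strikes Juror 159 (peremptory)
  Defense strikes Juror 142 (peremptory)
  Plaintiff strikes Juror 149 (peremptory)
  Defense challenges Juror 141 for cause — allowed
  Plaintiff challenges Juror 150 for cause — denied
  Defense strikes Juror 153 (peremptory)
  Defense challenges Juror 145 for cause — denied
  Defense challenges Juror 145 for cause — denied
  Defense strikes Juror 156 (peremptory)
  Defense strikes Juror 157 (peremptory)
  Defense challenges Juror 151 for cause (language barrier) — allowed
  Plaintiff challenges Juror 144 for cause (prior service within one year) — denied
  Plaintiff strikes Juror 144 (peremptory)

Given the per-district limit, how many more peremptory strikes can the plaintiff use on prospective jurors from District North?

Plaintiff peremptories so far: #149, #144 — 2 of 6 used, 4 left overall.
Against District North: #149 — 1 used; per-district cap 4 leaves 3.
Binding limit: min(4, 3) = 3.

3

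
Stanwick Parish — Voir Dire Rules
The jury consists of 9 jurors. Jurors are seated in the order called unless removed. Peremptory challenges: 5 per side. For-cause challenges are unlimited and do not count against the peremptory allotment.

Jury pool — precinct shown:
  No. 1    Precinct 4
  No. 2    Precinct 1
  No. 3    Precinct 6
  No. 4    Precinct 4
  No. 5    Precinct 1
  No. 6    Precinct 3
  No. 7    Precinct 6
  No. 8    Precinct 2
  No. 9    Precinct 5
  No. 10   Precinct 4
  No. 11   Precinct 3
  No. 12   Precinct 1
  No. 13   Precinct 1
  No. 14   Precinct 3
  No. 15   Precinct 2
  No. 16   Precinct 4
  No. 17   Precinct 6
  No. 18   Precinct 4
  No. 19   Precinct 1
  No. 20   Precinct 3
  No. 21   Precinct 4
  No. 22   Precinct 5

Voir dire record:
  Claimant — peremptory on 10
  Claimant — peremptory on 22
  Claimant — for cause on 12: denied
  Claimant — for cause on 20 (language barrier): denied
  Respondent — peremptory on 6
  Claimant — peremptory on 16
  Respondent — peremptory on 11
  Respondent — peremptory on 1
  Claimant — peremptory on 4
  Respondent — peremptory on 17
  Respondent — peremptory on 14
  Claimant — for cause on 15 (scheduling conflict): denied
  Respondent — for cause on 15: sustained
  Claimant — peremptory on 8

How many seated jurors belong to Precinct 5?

1

Removed: #1, #4, #6, #8, #10, #11, #14, #15, #16, #17, #22.
Seated jurors 1–9: #2, #3, #5, #7, #9, #12, #13, #18, #19.
Of those, in Precinct 5: #9 → 1.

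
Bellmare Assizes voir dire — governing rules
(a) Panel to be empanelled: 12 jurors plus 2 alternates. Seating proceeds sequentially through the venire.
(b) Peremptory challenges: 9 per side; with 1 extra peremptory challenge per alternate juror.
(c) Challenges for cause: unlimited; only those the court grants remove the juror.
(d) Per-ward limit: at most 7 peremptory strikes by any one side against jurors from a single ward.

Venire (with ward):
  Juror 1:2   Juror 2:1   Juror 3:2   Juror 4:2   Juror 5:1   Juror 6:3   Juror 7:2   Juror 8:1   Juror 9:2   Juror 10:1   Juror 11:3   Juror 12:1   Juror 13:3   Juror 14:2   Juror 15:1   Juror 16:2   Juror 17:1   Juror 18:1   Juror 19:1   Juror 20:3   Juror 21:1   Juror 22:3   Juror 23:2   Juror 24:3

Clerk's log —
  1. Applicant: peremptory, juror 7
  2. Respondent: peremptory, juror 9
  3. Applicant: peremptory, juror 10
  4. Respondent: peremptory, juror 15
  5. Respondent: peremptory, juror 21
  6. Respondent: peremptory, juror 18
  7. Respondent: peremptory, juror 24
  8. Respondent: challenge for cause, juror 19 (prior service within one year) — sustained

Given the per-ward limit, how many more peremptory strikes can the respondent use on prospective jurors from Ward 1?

Respondent peremptories so far: #9, #15, #21, #18, #24 — 5 of 11 used, 6 left overall.
Against Ward 1: #15, #21, #18 — 3 used; per-ward cap 7 leaves 4.
Binding limit: min(6, 4) = 4.

4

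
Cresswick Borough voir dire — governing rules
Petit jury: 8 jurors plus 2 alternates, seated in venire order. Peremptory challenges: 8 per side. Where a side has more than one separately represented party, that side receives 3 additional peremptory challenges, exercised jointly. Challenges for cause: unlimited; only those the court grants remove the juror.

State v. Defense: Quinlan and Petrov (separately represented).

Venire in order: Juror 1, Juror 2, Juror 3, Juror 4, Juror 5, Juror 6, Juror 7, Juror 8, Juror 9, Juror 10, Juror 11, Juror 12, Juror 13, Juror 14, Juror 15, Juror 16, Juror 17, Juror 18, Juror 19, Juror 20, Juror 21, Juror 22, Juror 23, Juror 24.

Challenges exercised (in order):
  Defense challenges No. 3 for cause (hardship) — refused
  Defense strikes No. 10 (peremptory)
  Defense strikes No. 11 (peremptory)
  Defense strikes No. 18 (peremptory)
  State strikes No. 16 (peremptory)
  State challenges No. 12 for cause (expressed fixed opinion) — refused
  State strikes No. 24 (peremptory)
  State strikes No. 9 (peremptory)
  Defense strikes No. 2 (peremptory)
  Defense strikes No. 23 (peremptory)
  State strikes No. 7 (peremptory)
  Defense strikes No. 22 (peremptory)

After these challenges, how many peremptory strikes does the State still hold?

4

State allotment: 8.
State peremptories used: #16, #24, #9, #7 — 4 (the for-cause on #12 doesn't count).
Remaining: 8 − 4 = 4.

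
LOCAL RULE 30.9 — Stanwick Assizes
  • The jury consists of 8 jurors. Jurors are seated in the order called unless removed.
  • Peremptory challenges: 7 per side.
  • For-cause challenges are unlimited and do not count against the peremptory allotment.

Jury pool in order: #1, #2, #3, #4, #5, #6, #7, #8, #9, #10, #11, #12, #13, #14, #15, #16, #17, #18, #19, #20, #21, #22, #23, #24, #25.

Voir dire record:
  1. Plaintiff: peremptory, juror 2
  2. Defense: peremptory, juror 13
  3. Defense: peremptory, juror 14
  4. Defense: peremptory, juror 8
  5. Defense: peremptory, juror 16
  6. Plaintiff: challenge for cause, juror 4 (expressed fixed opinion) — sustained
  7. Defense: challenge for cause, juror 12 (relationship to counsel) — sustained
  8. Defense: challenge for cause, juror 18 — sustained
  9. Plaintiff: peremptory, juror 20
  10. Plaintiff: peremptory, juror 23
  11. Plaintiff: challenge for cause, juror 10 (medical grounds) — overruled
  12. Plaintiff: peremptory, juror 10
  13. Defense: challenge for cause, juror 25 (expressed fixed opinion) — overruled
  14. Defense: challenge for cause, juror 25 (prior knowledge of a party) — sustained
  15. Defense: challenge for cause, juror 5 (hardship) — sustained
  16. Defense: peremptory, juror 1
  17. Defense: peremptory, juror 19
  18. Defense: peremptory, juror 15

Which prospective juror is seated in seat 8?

22

Removed: #1, #2, #4, #5, #8, #10, #12, #13, #14, #15, #16, #18, #19, #20, #23, #25.
Seating in order: seats 1–8 → #3, #6, #7, #9, #11, #17, #21, #22.
So seat 8 is #22.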